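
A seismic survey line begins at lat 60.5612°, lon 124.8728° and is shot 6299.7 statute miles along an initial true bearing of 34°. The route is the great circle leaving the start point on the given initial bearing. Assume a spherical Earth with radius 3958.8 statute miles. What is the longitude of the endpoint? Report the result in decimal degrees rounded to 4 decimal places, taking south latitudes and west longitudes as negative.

Central angle δ = d/R = 1.591316 rad.
With φ₁ = 60.5612° = 1.056992 rad and θ = 34° = 0.593412 rad:
Destination latitude: φ₂ = arcsin( sin φ₁ cos δ + cos φ₁ sin δ cos θ ) = arcsin(0.389512) = 22.9242°.
For the longitude increment, Δλ = atan2( sin θ sin δ cos φ₁, cos δ − sin φ₁ sin φ₂ ) = atan2(0.274782, -0.359737) = 142.6259°.
λ₂ = 124.8728° + 142.6259° = 267.4987°, normalized to (−180°, 180°] → -92.5013°.

longitude -92.5013°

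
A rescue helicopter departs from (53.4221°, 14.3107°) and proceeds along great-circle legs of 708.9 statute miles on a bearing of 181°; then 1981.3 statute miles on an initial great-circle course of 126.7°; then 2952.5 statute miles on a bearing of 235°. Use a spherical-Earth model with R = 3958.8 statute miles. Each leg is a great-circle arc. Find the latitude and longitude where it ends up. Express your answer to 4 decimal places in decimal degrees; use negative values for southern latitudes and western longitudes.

latitude -4.0720°, longitude 4.9093°

Apply the spherical direct solution leg by leg, carrying full precision between legs.
Leg 1: from (53.4221°, 14.3107°), δ = 708.9/3958.8 = 0.179069 rad, θ = 181° → φ = 43.1634°, λ = 14.0665°.
Leg 2: from (43.1634°, 14.0665°), δ = 1981.3/3958.8 = 0.500480 rad, θ = 126.7° → φ = 23.0174°, λ = 38.7754°.
Leg 3: from (23.0174°, 38.7754°), δ = 2952.5/3958.8 = 0.745807 rad, θ = 235° → φ = -4.0720°, λ = 4.9093°.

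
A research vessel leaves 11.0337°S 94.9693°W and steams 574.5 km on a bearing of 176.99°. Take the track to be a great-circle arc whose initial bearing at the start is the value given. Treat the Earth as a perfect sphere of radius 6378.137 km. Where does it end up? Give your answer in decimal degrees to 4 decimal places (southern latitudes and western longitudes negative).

Central angle δ = d/R = 0.090073 rad.
With φ₁ = -11.0337° = -0.192574 rad and θ = 176.99° = 3.089058 rad:
Destination latitude: φ₂ = arcsin( sin φ₁ cos δ + cos φ₁ sin δ cos θ ) = arcsin(-0.278777) = -16.1873°.
For the longitude increment, Δλ = atan2( sin θ sin δ cos φ₁, cos δ − sin φ₁ sin φ₂ ) = atan2(0.004636, 0.942592) = 0.2818°.
Hence λ₂ = -94.9693° + 0.2818° = -94.6875°.

latitude -16.1873°, longitude -94.6875°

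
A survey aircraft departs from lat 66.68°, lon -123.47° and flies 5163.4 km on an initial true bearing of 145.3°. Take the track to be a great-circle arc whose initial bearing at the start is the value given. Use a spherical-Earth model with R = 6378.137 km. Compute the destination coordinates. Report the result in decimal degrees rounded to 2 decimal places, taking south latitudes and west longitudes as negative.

Central angle δ = d/R = 0.809547 rad.
With φ₁ = 66.68° = 1.163786 rad and θ = 145.3° = 2.535963 rad:
Applying the spherical law of cosines for sides, sin φ₂ = sin φ₁ cos δ + cos φ₁ sin δ cos θ = 0.397850, so φ₂ = 23.44°.
Then Δλ = atan2(0.163154, 0.324478) = 0.465900 rad, from sin θ sin δ cos φ₁ over cos δ − sin φ₁ sin φ₂.
λ₂ = -123.47° + 26.69° = -96.78°.

latitude 23.44°, longitude -96.78°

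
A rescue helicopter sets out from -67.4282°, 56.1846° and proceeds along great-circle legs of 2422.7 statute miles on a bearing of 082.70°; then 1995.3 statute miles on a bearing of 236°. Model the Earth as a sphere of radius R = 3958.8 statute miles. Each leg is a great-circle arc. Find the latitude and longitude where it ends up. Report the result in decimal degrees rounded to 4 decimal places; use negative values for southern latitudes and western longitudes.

latitude -55.3358°, longitude 67.6321°

Apply the spherical direct solution leg by leg, carrying full precision between legs.
Leg 1: from (-67.4282°, 56.1846°), δ = 2422.7/3958.8 = 0.611978 rad, θ = 82.7° → φ = -46.7019°, λ = 112.3766°.
Leg 2: from (-46.7019°, 112.3766°), δ = 1995.3/3958.8 = 0.504016 rad, θ = 236° → φ = -55.3358°, λ = 67.6321°.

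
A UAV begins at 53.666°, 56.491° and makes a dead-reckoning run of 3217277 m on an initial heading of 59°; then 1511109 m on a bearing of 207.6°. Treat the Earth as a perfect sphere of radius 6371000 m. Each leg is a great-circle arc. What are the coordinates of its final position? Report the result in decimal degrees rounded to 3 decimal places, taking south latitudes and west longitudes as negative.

latitude 46.054°, longitude 100.001°

Apply the spherical direct solution leg by leg, carrying full precision between legs.
Leg 1: from (53.666°, 56.491°), δ = 3217277/6371000 = 0.504988 rad, θ = 59° → φ = 58.502°, λ = 109.026°.
Leg 2: from (58.502°, 109.026°), δ = 1511109/6371000 = 0.237186 rad, θ = 207.6° → φ = 46.054°, λ = 100.001°.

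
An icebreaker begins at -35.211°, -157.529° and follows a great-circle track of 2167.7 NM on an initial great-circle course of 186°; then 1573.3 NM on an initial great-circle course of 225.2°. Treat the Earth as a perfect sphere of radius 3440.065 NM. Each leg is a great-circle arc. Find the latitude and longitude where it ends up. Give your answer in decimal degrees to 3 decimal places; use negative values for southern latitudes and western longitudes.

Apply the spherical direct solution leg by leg, carrying full precision between legs.
Leg 1: from (-35.211°, -157.529°), δ = 2167.7/3440.065 = 0.630133 rad, θ = 186° → φ = -70.849°, λ = -168.351°.
Leg 2: from (-70.849°, -168.351°), δ = 1573.3/3440.065 = 0.457346 rad, θ = 225.2° → φ = -71.740°, λ = 101.726°.

latitude -71.740°, longitude 101.726°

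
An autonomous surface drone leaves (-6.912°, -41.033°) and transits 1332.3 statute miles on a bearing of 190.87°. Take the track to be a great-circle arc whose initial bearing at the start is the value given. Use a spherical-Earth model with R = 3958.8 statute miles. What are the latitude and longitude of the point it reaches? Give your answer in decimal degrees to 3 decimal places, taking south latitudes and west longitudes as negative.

Angular distance δ = d/R = 1332.3 / 3958.8 = 0.336541 rad.
With φ₁ = -6.912° = -0.120637 rad and θ = 190.87° = 3.331310 rad:
sin φ₂ = sin φ₁ cos δ + cos φ₁ sin δ cos θ = (-0.120345)(0.943902) + (0.992732)(0.330224)(-0.982058) = -0.435536
φ₂ = asin(-0.435536) = -0.450634 rad = -25.819°.
Δλ = atan2( sin θ sin δ cos φ₁ , cos δ − sin φ₁ sin φ₂ ) = atan2(-0.061822, 0.891488) = -0.069236 rad = -3.967°.
λ₂ = -41.033° + -3.967° = -45.000°.

latitude -25.819°, longitude -45.000°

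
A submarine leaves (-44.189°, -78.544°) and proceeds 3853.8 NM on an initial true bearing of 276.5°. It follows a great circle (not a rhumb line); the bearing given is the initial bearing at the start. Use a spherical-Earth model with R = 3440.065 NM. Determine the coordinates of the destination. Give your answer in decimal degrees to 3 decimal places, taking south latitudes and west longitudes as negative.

δ = 3853.8/3440.065 = 1.120270 rad (64.1867°).
Start latitude φ₁ = -0.771244 rad; initial bearing θ = 4.825835 rad.
sin φ₂ = sin φ₁ cos δ + cos φ₁ sin δ cos θ = (-0.697027)(0.435440) + (0.717044)(0.900218)(0.113203) = -0.230441
φ₂ = asin(-0.230441) = -0.232531 rad = -13.323°.
For the longitude increment, Δλ = atan2( sin θ sin δ cos φ₁, cos δ − sin φ₁ sin φ₂ ) = atan2(-0.641347, 0.274816) = -66.805°.
Hence λ₂ = -78.544° + -66.805° = -145.349°.

latitude -13.323°, longitude -145.349°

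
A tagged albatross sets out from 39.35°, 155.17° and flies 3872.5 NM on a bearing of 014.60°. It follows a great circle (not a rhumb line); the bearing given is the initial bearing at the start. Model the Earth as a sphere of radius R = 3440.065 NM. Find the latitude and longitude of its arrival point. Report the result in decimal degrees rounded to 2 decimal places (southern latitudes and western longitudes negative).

The arc subtends δ = 3872.5/3440.065 = 1.125705 rad at the centre.
Start latitude φ₁ = 0.686787 rad; initial bearing θ = 0.254818 rad.
Applying the spherical law of cosines for sides, sin φ₂ = sin φ₁ cos δ + cos φ₁ sin δ cos θ = 0.948396, so φ₂ = 71.51°.
For the longitude increment, Δλ = atan2( sin θ sin δ cos φ₁, cos δ − sin φ₁ sin φ₂ ) = atan2(0.175931, -0.170796) = 134.15°.
λ₂ = 155.17° + 134.15° = 289.32°, normalized to (−180°, 180°] → -70.68°.

latitude 71.51°, longitude -70.68°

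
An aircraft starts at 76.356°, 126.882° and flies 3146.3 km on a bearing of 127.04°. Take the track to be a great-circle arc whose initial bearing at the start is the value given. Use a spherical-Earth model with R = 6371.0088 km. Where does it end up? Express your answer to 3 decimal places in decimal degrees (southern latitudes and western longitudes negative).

latitude 52.028°, longitude 164.831°

δ = 3146.3/6371.0088 = 0.493846 rad (28.2953°).
Start latitude φ₁ = 1.332664 rad; initial bearing θ = 2.217266 rad.
sin φ₂ = sin φ₁ cos δ + cos φ₁ sin δ cos θ = (0.971780)(0.880516) + (0.235888)(0.474016)(-0.602372) = 0.788314
φ₂ = asin(0.788314) = 0.908064 rad = 52.028°.
For the longitude increment, Δλ = atan2( sin θ sin δ cos φ₁, cos δ − sin φ₁ sin φ₂ ) = atan2(0.089252, 0.114448) = 37.949°.
λ₂ = 126.882° + 37.949° = 164.831°.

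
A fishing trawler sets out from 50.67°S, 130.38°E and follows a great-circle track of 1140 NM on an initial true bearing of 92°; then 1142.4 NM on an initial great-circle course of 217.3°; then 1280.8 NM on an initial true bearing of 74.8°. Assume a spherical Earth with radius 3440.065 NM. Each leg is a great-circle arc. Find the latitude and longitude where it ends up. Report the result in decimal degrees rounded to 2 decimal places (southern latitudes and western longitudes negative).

Apply the spherical direct solution leg by leg, carrying full precision between legs.
Leg 1: from (-50.67°, 130.38°), δ = 1140/3440.065 = 0.331389 rad, θ = 92° → φ = -47.61°, λ = 159.22°.
Leg 2: from (-47.61°, 159.22°), δ = 1142.4/3440.065 = 0.332087 rad, θ = 217.3° → φ = -60.82°, λ = 135.31°.
Leg 3: from (-60.82°, 135.31°), δ = 1280.8/3440.065 = 0.372319 rad, θ = 74.8° → φ = -50.06°, λ = 168.47°.

latitude -50.06°, longitude 168.47°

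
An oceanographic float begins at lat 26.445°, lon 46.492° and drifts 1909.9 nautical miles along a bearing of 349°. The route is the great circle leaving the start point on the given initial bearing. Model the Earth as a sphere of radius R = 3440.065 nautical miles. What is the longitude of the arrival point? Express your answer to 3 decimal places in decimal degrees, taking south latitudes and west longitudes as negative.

longitude 35.756°

δ = 1909.9/3440.065 = 0.555193 rad (31.8102°).
With φ₁ = 26.445° = 0.461552 rad and θ = 349° = 6.091199 rad:
sin φ₂ = sin φ₁ cos δ + cos φ₁ sin δ cos θ = (0.445339)(0.849799) + (0.895362)(0.527107)(0.981627) = 0.841729
φ₂ = asin(0.841729) = 1.000478 rad = 57.323°.
Then Δλ = atan2(-0.090053, 0.474944) = -0.187382 rad, from sin θ sin δ cos φ₁ over cos δ − sin φ₁ sin φ₂.
λ₂ = λ₁ + Δλ = 35.756°.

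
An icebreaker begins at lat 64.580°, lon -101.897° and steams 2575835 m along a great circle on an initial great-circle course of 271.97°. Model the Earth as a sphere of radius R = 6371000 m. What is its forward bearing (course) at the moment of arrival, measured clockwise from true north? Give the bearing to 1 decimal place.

final bearing 231.5°

The arc subtends δ = 2575835/6371000 = 0.404306 rad at the centre.
With φ₁ = 64.580° = 1.127134 rad and θ = 271.97° = 4.746772 rad:
sin φ₂ = sin φ₁ cos δ + cos φ₁ sin δ cos θ = (0.903186)(0.919376) + (0.429250)(0.393381)(0.034376) = 0.836171
φ₂ = asin(0.836171) = 0.990265 rad = 56.738°.
For the longitude increment, Δλ = atan2( sin θ sin δ cos φ₁, cos δ − sin φ₁ sin φ₂ ) = atan2(-0.168759, 0.164158) = -45.792°.
λ₂ = λ₁ + Δλ = -147.689°.
The forward bearing on arrival equals the back-azimuth from the destination plus 180°.
Back-azimuth from P₂ (56.7°, -147.7°) to P₁ (64.6°, -101.9°), with Δλ' = λ₁ − λ₂ = 45.8°: atan2( sin Δλ' cos φ₁ , cos φ₂ sin φ₁ − sin φ₂ cos φ₁ cos Δλ' ) = 51.5°.
Final bearing = (51.5° + 180°) mod 360° = 231.5°.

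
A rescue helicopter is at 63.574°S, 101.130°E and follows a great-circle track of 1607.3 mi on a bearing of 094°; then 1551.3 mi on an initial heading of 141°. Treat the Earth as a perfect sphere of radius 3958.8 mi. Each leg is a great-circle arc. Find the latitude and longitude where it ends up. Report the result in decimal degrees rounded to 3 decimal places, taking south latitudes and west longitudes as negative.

latitude -69.229°, longitude -170.483°

Apply the spherical direct solution leg by leg, carrying full precision between legs.
Leg 1: from (-63.574°, 101.130°), δ = 1607.3/3958.8 = 0.406007 rad, θ = 94° → φ = -56.613°, λ = 146.851°.
Leg 2: from (-56.613°, 146.851°), δ = 1551.3/3958.8 = 0.391861 rad, θ = 141° → φ = -69.229°, λ = -170.483°.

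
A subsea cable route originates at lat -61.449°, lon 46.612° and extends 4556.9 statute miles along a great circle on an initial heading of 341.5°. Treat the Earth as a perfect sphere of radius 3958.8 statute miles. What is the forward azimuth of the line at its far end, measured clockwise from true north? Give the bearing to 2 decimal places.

final bearing 351.26°

The arc subtends δ = 4556.9/3958.8 = 1.151081 rad at the centre.
Converting: φ₁ = -1.072487 rad, θ = 5.960299 rad.
Applying the spherical law of cosines for sides, sin φ₂ = sin φ₁ cos δ + cos φ₁ sin δ cos θ = 0.055958, so φ₂ = 3.208°.
Δλ = atan2( sin θ sin δ cos φ₁ , cos δ − sin φ₁ sin φ₂ ) = atan2(-0.138490, 0.456654) = -0.294456 rad = -16.871°.
λ₂ = λ₁ + Δλ = 29.741°.
The forward bearing on arrival equals the back-azimuth from the destination plus 180°.
Back-azimuth from P₂ (3.21°, 29.74°) to P₁ (-61.45°, 46.61°), with Δλ' = λ₁ − λ₂ = 16.87°: atan2( sin Δλ' cos φ₁ , cos φ₂ sin φ₁ − sin φ₂ cos φ₁ cos Δλ' ) = 171.26°.
Final bearing = (171.26° + 180°) mod 360° = 351.26°.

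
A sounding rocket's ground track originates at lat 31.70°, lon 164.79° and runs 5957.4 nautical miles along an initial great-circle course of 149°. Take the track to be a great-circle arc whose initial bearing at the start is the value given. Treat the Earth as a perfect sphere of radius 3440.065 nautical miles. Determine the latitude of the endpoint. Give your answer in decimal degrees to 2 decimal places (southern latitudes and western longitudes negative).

The arc subtends δ = 5957.4/3440.065 = 1.731770 rad at the centre.
With φ₁ = 31.70° = 0.553269 rad and θ = 149° = 2.600541 rad:
sin φ₂ = sin φ₁ cos δ + cos φ₁ sin δ cos θ = (0.525472)(-0.160279) + (0.850811)(0.987072)(-0.857167) = -0.804081
φ₂ = asin(-0.804081) = -0.934128 rad = -53.52°.
For the longitude increment, Δλ = atan2( sin θ sin δ cos φ₁, cos δ − sin φ₁ sin φ₂ ) = atan2(0.432535, 0.262243) = 58.77°.
λ₂ = 164.79° + 58.77° = 223.56°, normalized to (−180°, 180°] → -136.44°.

latitude -53.52°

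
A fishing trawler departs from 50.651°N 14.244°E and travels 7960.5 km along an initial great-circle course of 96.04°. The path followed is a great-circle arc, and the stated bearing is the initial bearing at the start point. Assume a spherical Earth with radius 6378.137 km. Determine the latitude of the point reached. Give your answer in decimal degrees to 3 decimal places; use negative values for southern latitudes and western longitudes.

latitude 10.484°

The arc subtends δ = 7960.5/6378.137 = 1.248092 rad at the centre.
With φ₁ = 50.651° = 0.884027 rad and θ = 96.04° = 1.676214 rad:
Applying the spherical law of cosines for sides, sin φ₂ = sin φ₁ cos δ + cos φ₁ sin δ cos θ = 0.181966, so φ₂ = 10.484°.
For the longitude increment, Δλ = atan2( sin θ sin δ cos φ₁, cos δ − sin φ₁ sin φ₂ ) = atan2(0.597976, 0.176419) = 73.563°.
λ₂ = 14.244° + 73.563° = 87.807°.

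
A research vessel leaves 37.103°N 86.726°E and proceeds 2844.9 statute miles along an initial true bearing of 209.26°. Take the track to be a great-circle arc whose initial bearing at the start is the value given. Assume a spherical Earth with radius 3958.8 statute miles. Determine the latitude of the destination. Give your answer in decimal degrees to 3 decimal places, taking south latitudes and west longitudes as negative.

latitude -0.229°

The arc subtends δ = 2844.9/3958.8 = 0.718627 rad at the centre.
Converting: φ₁ = 0.647570 rad, θ = 3.652276 rad.
sin φ₂ = sin φ₁ cos δ + cos φ₁ sin δ cos θ = (0.603250)(0.752710) + (0.797552)(0.658352)(-0.872411) = -0.004004
φ₂ = asin(-0.004004) = -0.004004 rad = -0.229°.
Then Δλ = atan2(-0.256640, 0.755126) = -0.327617 rad, from sin θ sin δ cos φ₁ over cos δ − sin φ₁ sin φ₂.
λ₂ = 86.726° + -18.771° = 67.955°.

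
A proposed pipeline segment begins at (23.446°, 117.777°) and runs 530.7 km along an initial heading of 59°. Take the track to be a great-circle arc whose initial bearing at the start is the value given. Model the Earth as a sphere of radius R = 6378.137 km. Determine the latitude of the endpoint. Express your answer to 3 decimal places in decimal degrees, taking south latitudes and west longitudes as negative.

latitude 25.835°

Central angle δ = d/R = 0.083206 rad.
Converting: φ₁ = 0.409210 rad, θ = 1.029744 rad.
Destination latitude: φ₂ = arcsin( sin φ₁ cos δ + cos φ₁ sin δ cos θ ) = arcsin(0.435779) = 25.835°.
Then Δλ = atan2(0.065357, 0.823151) = 0.079233 rad, from sin θ sin δ cos φ₁ over cos δ − sin φ₁ sin φ₂.
λ₂ = λ₁ + Δλ = 122.317°.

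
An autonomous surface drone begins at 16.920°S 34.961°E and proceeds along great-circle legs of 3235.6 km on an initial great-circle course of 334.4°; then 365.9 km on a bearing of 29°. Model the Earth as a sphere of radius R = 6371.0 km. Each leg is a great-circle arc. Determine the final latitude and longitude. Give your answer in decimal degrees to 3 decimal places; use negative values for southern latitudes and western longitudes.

Apply the spherical direct solution leg by leg, carrying full precision between legs.
Leg 1: from (-16.920°, 34.961°), δ = 3235.6/6371 = 0.507864 rad, θ = 334.4° → φ = 9.514°, λ = 22.659°.
Leg 2: from (9.514°, 22.659°), δ = 365.9/6371 = 0.057432 rad, θ = 29° → φ = 12.388°, λ = 24.292°.

latitude 12.388°, longitude 24.292°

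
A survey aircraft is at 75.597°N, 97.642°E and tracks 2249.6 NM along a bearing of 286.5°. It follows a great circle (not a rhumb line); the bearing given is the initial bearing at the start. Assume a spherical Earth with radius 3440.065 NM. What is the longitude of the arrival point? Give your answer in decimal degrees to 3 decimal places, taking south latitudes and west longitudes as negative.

δ = 2249.6/3440.065 = 0.653941 rad (37.4681°).
Start latitude φ₁ = 1.319417 rad; initial bearing θ = 5.000368 rad.
sin φ₂ = sin φ₁ cos δ + cos φ₁ sin δ cos θ = (0.968570)(0.793693) + (0.248741)(0.608319)(0.284015) = 0.811722
φ₂ = asin(0.811722) = 0.947095 rad = 54.265°.
Then Δλ = atan2(-0.145083, 0.007483) = -1.519267 rad, from sin θ sin δ cos φ₁ over cos δ − sin φ₁ sin φ₂.
λ₂ = λ₁ + Δλ = 10.594°.

longitude 10.594°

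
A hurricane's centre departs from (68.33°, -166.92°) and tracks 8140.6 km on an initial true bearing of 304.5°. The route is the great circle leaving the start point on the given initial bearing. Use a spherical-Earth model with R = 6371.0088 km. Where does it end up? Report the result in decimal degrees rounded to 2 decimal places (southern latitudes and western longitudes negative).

latitude 27.95°, longitude 76.35°

The arc subtends δ = 8140.6/6371.0088 = 1.277757 rad at the centre.
With φ₁ = 68.33° = 1.192583 rad and θ = 304.5° = 5.314528 rad:
Destination latitude: φ₂ = arcsin( sin φ₁ cos δ + cos φ₁ sin δ cos θ ) = arcsin(0.468684) = 27.95°.
Then Δλ = atan2(-0.291344, -0.146696) = -2.037253 rad, from sin θ sin δ cos φ₁ over cos δ − sin φ₁ sin φ₂.
λ₂ = -166.92° + -116.73° = -283.65°, normalized to (−180°, 180°] → 76.35°.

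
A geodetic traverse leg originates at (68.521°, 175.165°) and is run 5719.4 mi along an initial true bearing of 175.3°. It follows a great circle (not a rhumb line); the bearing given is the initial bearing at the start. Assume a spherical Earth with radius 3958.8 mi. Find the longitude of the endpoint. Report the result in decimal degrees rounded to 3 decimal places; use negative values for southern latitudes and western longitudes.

longitude 179.975°

Angular distance δ = d/R = 5719.4 / 3958.8 = 1.444731 rad.
With φ₁ = 68.521° = 1.195917 rad and θ = 175.3° = 3.059562 rad:
Applying the spherical law of cosines for sides, sin φ₂ = sin φ₁ cos δ + cos φ₁ sin δ cos θ = -0.245033, so φ₂ = -14.184°.
For the longitude increment, Δλ = atan2( sin θ sin δ cos φ₁, cos δ − sin φ₁ sin φ₂ ) = atan2(0.029765, 0.353748) = 4.810°.
λ₂ = λ₁ + Δλ = 179.975°.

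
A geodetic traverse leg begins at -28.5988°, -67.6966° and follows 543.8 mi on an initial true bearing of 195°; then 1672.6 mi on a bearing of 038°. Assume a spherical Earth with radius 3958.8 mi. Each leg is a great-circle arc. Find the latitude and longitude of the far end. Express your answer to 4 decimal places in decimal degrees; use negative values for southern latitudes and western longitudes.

Apply the spherical direct solution leg by leg, carrying full precision between legs.
Leg 1: from (-28.5988°, -67.6966°), δ = 543.8/3958.8 = 0.137365 rad, θ = 195° → φ = -36.1779°, λ = -70.2131°.
Leg 2: from (-36.1779°, -70.2131°), δ = 1672.6/3958.8 = 0.422502 rad, θ = 38° → φ = -16.1152°, λ = -54.9784°.

latitude -16.1152°, longitude -54.9784°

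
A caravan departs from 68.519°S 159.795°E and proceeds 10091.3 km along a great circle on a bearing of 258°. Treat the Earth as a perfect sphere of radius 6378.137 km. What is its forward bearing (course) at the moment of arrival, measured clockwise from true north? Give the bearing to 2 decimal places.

final bearing 338.96°

Central angle δ = d/R = 1.582170 rad.
Start latitude φ₁ = -1.195882 rad; initial bearing θ = 4.502949 rad.
Applying the spherical law of cosines for sides, sin φ₂ = sin φ₁ cos δ + cos φ₁ sin δ cos θ = -0.065547, so φ₂ = -3.758°.
Then Δλ = atan2(-0.358167, -0.072368) = -1.770163 rad, from sin θ sin δ cos φ₁ over cos δ − sin φ₁ sin φ₂.
λ₂ = λ₁ + Δλ = 58.372°.
The forward bearing on arrival equals the back-azimuth from the destination plus 180°.
Back-azimuth from P₂ (-3.76°, 58.37°) to P₁ (-68.52°, 159.79°), with Δλ' = λ₁ − λ₂ = 101.42°: atan2( sin Δλ' cos φ₁ , cos φ₂ sin φ₁ − sin φ₂ cos φ₁ cos Δλ' ) = 158.96°.
Final bearing = (158.96° + 180°) mod 360° = 338.96°.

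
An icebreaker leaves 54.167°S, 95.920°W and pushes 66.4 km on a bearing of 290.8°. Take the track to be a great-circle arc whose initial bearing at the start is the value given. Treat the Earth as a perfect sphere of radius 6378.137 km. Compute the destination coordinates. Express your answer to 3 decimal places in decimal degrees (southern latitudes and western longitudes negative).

latitude -53.951°, longitude -96.868°

Central angle δ = d/R = 0.010411 rad.
Converting: φ₁ = -0.945392 rad, θ = 5.075417 rad.
Applying the spherical law of cosines for sides, sin φ₂ = sin φ₁ cos δ + cos φ₁ sin δ cos θ = -0.808519, so φ₂ = -53.951°.
Then Δλ = atan2(-0.005697, 0.344458) = -0.016538 rad, from sin θ sin δ cos φ₁ over cos δ − sin φ₁ sin φ₂.
Hence λ₂ = -95.920° + -0.948° = -96.868°.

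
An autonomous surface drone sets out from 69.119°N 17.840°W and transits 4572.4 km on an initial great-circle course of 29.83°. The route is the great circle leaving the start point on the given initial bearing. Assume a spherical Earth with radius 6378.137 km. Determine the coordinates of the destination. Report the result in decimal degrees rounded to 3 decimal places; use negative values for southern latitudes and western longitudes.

The arc subtends δ = 4572.4/6378.137 = 0.716886 rad at the centre.
Converting: φ₁ = 1.206354 rad, θ = 0.520632 rad.
Applying the spherical law of cosines for sides, sin φ₂ = sin φ₁ cos δ + cos φ₁ sin δ cos θ = 0.907503, so φ₂ = 65.163°.
Δλ = atan2( sin θ sin δ cos φ₁ , cos δ − sin φ₁ sin φ₂ ) = atan2(0.116492, -0.094046) = 2.249983 rad = 128.915°.
λ₂ = -17.840° + 128.915° = 111.075°.

latitude 65.163°, longitude 111.075°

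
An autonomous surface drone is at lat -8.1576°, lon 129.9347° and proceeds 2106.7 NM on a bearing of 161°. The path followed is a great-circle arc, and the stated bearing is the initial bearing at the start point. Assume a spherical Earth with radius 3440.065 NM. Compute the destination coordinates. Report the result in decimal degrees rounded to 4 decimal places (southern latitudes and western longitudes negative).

δ = 2106.7/3440.065 = 0.612401 rad (35.0880°).
Start latitude φ₁ = -0.142377 rad; initial bearing θ = 2.809980 rad.
Applying the spherical law of cosines for sides, sin φ₂ = sin φ₁ cos δ + cos φ₁ sin δ cos θ = -0.654126, so φ₂ = -40.8534°.
Δλ = atan2( sin θ sin δ cos φ₁ , cos δ − sin φ₁ sin φ₂ ) = atan2(0.185254, 0.725452) = 0.250020 rad = 14.3251°.
λ₂ = λ₁ + Δλ = 144.2598°.

latitude -40.8534°, longitude 144.2598°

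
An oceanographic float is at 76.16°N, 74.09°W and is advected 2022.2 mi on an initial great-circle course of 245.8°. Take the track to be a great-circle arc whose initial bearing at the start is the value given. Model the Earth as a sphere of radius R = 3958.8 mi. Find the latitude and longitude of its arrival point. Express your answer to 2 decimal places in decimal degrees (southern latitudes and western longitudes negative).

latitude 53.04°, longitude -121.97°

δ = 2022.2/3958.8 = 0.510811 rad (29.2673°).
With φ₁ = 76.16° = 1.329243 rad and θ = 245.8° = 4.290019 rad:
sin φ₂ = sin φ₁ cos δ + cos φ₁ sin δ cos θ = (0.970968)(0.872348) + (0.239211)(0.488885)(-0.409923) = 0.799082
φ₂ = asin(0.799082) = 0.925768 rad = 53.04°.
Then Δλ = atan2(-0.106670, 0.096465) = -0.835592 rad, from sin θ sin δ cos φ₁ over cos δ − sin φ₁ sin φ₂.
λ₂ = λ₁ + Δλ = -121.97°.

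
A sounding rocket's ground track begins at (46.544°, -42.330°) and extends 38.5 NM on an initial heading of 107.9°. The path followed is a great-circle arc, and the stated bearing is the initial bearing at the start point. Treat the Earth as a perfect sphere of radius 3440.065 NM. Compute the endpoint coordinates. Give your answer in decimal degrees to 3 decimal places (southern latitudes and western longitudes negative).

latitude 46.343°, longitude -41.446°

Angular distance δ = d/R = 38.5 / 3440.065 = 0.011192 rad.
With φ₁ = 46.544° = 0.812346 rad and θ = 107.9° = 1.883210 rad:
Applying the spherical law of cosines for sides, sin φ₂ = sin φ₁ cos δ + cos φ₁ sin δ cos θ = 0.723491, so φ₂ = 46.343°.
Δλ = atan2( sin θ sin δ cos φ₁ , cos δ − sin φ₁ sin φ₂ ) = atan2(0.007325, 0.474753) = 0.015427 rad = 0.884°.
λ₂ = λ₁ + Δλ = -41.446°.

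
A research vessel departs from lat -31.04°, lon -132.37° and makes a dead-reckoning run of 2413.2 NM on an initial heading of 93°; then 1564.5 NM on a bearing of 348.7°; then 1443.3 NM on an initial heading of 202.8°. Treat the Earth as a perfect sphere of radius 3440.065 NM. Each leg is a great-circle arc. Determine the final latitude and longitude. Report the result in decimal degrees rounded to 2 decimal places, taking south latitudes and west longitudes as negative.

Apply the spherical direct solution leg by leg, carrying full precision between legs.
Leg 1: from (-31.04°, -132.37°), δ = 2413.2/3440.065 = 0.701498 rad, θ = 93° → φ = -25.01°, λ = -87.04°.
Leg 2: from (-25.01°, -87.04°), δ = 1564.5/3440.065 = 0.454788 rad, θ = 348.7° → φ = 0.60°, λ = -91.98°.
Leg 3: from (0.60°, -91.98°), δ = 1443.3/3440.065 = 0.419556 rad, θ = 202.8° → φ = -21.46°, λ = -101.74°.

latitude -21.46°, longitude -101.74°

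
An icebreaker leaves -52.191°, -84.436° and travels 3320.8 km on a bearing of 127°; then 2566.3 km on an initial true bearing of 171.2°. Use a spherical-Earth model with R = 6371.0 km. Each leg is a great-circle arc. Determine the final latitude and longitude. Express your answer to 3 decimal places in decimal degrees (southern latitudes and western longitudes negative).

latitude -82.349°, longitude -4.218°

Apply the spherical direct solution leg by leg, carrying full precision between legs.
Leg 1: from (-52.191°, -84.436°), δ = 3320.8/6371 = 0.521237 rad, θ = 127° → φ = -60.326°, λ = -30.991°.
Leg 2: from (-60.326°, -30.991°), δ = 2566.3/6371 = 0.402810 rad, θ = 171.2° → φ = -82.349°, λ = -4.218°.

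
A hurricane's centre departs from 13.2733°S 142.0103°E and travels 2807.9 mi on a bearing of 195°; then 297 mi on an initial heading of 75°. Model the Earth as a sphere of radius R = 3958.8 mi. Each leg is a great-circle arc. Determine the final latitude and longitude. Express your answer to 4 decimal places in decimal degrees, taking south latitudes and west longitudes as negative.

latitude -50.5629°, longitude 132.7148°

Apply the spherical direct solution leg by leg, carrying full precision between legs.
Leg 1: from (-13.2733°, 142.0103°), δ = 2807.9/3958.8 = 0.709281 rad, θ = 195° → φ = -51.8610°, λ = 126.1704°.
Leg 2: from (-51.8610°, 126.1704°), δ = 297/3958.8 = 0.075023 rad, θ = 75° → φ = -50.5629°, λ = 132.7148°.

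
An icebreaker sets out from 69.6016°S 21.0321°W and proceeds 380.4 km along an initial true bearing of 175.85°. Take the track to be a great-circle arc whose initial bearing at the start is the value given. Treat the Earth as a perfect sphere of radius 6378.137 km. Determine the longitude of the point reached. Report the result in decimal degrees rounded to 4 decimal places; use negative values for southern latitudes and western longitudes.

longitude -20.1864°

δ = 380.4/6378.137 = 0.059641 rad (3.4172°).
Start latitude φ₁ = -1.214777 rad; initial bearing θ = 3.069161 rad.
Applying the spherical law of cosines for sides, sin φ₂ = sin φ₁ cos δ + cos φ₁ sin δ cos θ = -0.956346, so φ₂ = -73.0081°.
For the longitude increment, Δλ = atan2( sin θ sin δ cos φ₁, cos δ − sin φ₁ sin φ₂ ) = atan2(0.001503, 0.101847) = 0.8457°.
λ₂ = -21.0321° + 0.8457° = -20.1864°.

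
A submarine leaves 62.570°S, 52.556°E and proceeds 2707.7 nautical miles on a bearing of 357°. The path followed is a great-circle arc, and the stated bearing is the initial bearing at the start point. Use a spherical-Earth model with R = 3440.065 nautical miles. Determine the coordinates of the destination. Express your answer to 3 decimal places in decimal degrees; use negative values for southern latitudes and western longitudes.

δ = 2707.7/3440.065 = 0.787107 rad (45.0979°).
Start latitude φ₁ = -1.092053 rad; initial bearing θ = 6.230825 rad.
Destination latitude: φ₂ = arcsin( sin φ₁ cos δ + cos φ₁ sin δ cos θ ) = arcsin(-0.300688) = -17.499°.
Δλ = atan2( sin θ sin δ cos φ₁ , cos δ − sin φ₁ sin φ₂ ) = atan2(-0.017077, 0.439014) = -0.038879 rad = -2.228°.
λ₂ = λ₁ + Δλ = 50.328°.

latitude -17.499°, longitude 50.328°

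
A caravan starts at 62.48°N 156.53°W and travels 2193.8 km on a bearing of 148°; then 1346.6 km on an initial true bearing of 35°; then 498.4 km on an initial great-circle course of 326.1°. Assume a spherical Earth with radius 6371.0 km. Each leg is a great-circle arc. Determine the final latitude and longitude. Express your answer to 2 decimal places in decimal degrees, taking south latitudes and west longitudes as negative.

latitude 57.65°, longitude -134.83°

Apply the spherical direct solution leg by leg, carrying full precision between legs.
Leg 1: from (62.48°, -156.53°), δ = 2193.8/6371 = 0.344342 rad, θ = 148° → φ = 44.63°, λ = -141.97°.
Leg 2: from (44.63°, -141.97°), δ = 1346.6/6371 = 0.211364 rad, θ = 35° → φ = 54.02°, λ = -130.15°.
Leg 3: from (54.02°, -130.15°), δ = 498.4/6371 = 0.078229 rad, θ = 326.1° → φ = 57.65°, λ = -134.83°.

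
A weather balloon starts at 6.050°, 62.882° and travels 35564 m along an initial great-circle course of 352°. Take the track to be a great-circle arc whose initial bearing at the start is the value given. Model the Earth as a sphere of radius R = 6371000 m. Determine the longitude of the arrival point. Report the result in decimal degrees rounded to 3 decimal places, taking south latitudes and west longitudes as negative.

Angular distance δ = d/R = 35564 / 6371000 = 0.005582 rad.
With φ₁ = 6.050° = 0.105592 rad and θ = 352° = 6.143559 rad:
Applying the spherical law of cosines for sides, sin φ₂ = sin φ₁ cos δ + cos φ₁ sin δ cos θ = 0.110892, so φ₂ = 6.367°.
For the longitude increment, Δλ = atan2( sin θ sin δ cos φ₁, cos δ − sin φ₁ sin φ₂ ) = atan2(-0.000773, 0.988297) = -0.045°.
λ₂ = λ₁ + Δλ = 62.837°.

longitude 62.837°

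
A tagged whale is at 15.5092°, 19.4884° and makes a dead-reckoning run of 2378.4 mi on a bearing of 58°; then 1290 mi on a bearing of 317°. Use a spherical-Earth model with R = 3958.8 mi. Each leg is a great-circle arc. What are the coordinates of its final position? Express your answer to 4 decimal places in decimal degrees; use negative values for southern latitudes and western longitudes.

Apply the spherical direct solution leg by leg, carrying full precision between legs.
Leg 1: from (15.5092°, 19.4884°), δ = 2378.4/3958.8 = 0.600788 rad, θ = 58° → φ = 30.6120°, λ = 53.3387°.
Leg 2: from (30.6120°, 53.3387°), δ = 1290/3958.8 = 0.325856 rad, θ = 317° → φ = 43.1506°, λ = 35.9261°.

latitude 43.1506°, longitude 35.9261°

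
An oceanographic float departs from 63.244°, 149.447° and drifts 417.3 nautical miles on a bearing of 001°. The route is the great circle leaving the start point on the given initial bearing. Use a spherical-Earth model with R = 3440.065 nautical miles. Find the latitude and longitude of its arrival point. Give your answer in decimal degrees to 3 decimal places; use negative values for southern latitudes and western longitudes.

Angular distance δ = d/R = 417.3 / 3440.065 = 0.121306 rad.
Start latitude φ₁ = 1.103816 rad; initial bearing θ = 0.017453 rad.
Applying the spherical law of cosines for sides, sin φ₂ = sin φ₁ cos δ + cos φ₁ sin δ cos θ = 0.940839, so φ₂ = 70.193°.
Δλ = atan2( sin θ sin δ cos φ₁ , cos δ − sin φ₁ sin φ₂ ) = atan2(0.000951, 0.152547) = 0.006232 rad = 0.357°.
Hence λ₂ = 149.447° + 0.357° = 149.804°.

latitude 70.193°, longitude 149.804°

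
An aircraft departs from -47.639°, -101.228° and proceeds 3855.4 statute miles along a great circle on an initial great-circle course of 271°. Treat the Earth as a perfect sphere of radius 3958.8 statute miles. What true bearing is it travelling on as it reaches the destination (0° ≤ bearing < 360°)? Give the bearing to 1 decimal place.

Central angle δ = d/R = 0.973881 rad.
Converting: φ₁ = -0.831457 rad, θ = 4.729842 rad.
Applying the spherical law of cosines for sides, sin φ₂ = sin φ₁ cos δ + cos φ₁ sin δ cos θ = -0.405613, so φ₂ = -23.930°.
Δλ = atan2( sin θ sin δ cos φ₁ , cos δ − sin φ₁ sin φ₂ ) = atan2(-0.557197, 0.262381) = -1.130704 rad = -64.785°.
Hence λ₂ = -101.228° + -64.785° = -166.013°.
The forward bearing on arrival equals the back-azimuth from the destination plus 180°.
Back-azimuth from P₂ (-23.9°, -166.0°) to P₁ (-47.6°, -101.2°), with Δλ' = λ₁ − λ₂ = 64.8°: atan2( sin Δλ' cos φ₁ , cos φ₂ sin φ₁ − sin φ₂ cos φ₁ cos Δλ' ) = 132.5°.
Final bearing = (132.5° + 180°) mod 360° = 312.5°.

final bearing 312.5°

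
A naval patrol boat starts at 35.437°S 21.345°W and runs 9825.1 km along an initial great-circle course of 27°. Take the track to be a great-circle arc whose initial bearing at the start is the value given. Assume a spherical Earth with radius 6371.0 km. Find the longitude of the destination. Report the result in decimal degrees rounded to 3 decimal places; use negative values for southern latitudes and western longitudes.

longitude 18.712°

δ = 9825.1/6371 = 1.542160 rad (88.3592°).
Converting: φ₁ = -0.618492 rad, θ = 0.471239 rad.
sin φ₂ = sin φ₁ cos δ + cos φ₁ sin δ cos θ = (-0.579807)(0.028633) + (0.814754)(0.999590)(0.891007) = 0.709052
φ₂ = asin(0.709052) = 0.788152 rad = 45.158°.
Δλ = atan2( sin θ sin δ cos φ₁ , cos δ − sin φ₁ sin φ₂ ) = atan2(0.369739, 0.439746) = 0.699129 rad = 40.057°.
Hence λ₂ = -21.345° + 40.057° = 18.712°.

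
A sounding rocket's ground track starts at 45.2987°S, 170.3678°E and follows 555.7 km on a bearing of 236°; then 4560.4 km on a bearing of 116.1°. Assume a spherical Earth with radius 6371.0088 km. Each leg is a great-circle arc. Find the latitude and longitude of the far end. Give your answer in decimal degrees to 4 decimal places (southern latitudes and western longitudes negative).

Apply the spherical direct solution leg by leg, carrying full precision between legs.
Leg 1: from (-45.2987°, 170.3678°), δ = 555.7/6371.0088 = 0.087223 rad, θ = 236° → φ = -47.9317°, λ = 164.1800°.
Leg 2: from (-47.9317°, 164.1800°), δ = 4560.4/6371.0088 = 0.715805 rad, θ = 116.1° → φ = -48.9016°, λ = -132.1202°.

latitude -48.9016°, longitude -132.1202°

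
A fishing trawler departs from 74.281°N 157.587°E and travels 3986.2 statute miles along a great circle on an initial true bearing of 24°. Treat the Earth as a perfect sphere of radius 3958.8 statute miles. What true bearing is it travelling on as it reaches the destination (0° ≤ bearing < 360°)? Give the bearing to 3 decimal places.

final bearing 170.813°

δ = 3986.2/3958.8 = 1.006921 rad (57.6923°).
Start latitude φ₁ = 1.296448 rad; initial bearing θ = 0.418879 rad.
Destination latitude: φ₂ = arcsin( sin φ₁ cos δ + cos φ₁ sin δ cos θ ) = arcsin(0.723660) = 46.357°.
Then Δλ = atan2(0.093134, -0.162131) = 2.620182 rad, from sin θ sin δ cos φ₁ over cos δ − sin φ₁ sin φ₂.
λ₂ = 157.587° + 150.125° = 307.712°, normalized to (−180°, 180°] → -52.288°.
The forward bearing on arrival equals the back-azimuth from the destination plus 180°.
Back-azimuth from P₂ (46.357°, -52.288°) to P₁ (74.281°, 157.587°), with Δλ' = λ₁ − λ₂ = 209.875°: atan2( sin Δλ' cos φ₁ , cos φ₂ sin φ₁ − sin φ₂ cos φ₁ cos Δλ' ) = 350.813°.
Final bearing = (350.813° + 180°) mod 360° = 170.813°.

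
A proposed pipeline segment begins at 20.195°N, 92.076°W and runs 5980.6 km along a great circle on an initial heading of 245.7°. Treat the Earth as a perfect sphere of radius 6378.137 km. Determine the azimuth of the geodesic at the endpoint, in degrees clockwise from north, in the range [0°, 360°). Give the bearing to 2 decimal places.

final bearing 239.35°

Angular distance δ = d/R = 5980.6 / 6378.137 = 0.937672 rad.
With φ₁ = 20.195° = 0.352469 rad and θ = 245.7° = 4.288274 rad:
Applying the spherical law of cosines for sides, sin φ₂ = sin φ₁ cos δ + cos φ₁ sin δ cos θ = -0.107108, so φ₂ = -6.149°.
For the longitude increment, Δλ = atan2( sin θ sin δ cos φ₁, cos δ − sin φ₁ sin φ₂ ) = atan2(-0.689587, 0.628642) = -47.647°.
λ₂ = λ₁ + Δλ = -139.723°.
The forward bearing on arrival equals the back-azimuth from the destination plus 180°.
Back-azimuth from P₂ (-6.15°, -139.72°) to P₁ (20.20°, -92.08°), with Δλ' = λ₁ − λ₂ = 47.65°: atan2( sin Δλ' cos φ₁ , cos φ₂ sin φ₁ − sin φ₂ cos φ₁ cos Δλ' ) = 59.35°.
Final bearing = (59.35° + 180°) mod 360° = 239.35°.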